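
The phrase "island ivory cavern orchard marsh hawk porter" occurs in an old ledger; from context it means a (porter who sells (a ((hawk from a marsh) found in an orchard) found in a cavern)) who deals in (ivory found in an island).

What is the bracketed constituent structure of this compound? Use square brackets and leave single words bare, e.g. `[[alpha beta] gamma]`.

[[island ivory] [[cavern [orchard [marsh hawk]]] porter]]

At the top level: head "porter" (specifically "cavern orchard marsh hawk porter"); modifier "island ivory".
Within "island ivory", the head is "ivory" and the modifier is "island".
Within "cavern orchard marsh hawk porter", the head is "porter" and the modifier is "cavern orchard marsh hawk".
Within "cavern orchard marsh hawk", the head is "hawk" (specifically "orchard marsh hawk") and the modifier is "cavern".
Within "orchard marsh hawk", the head is "hawk" (specifically "marsh hawk") and the modifier is "orchard".
Within "marsh hawk", the head is "hawk" and the modifier is "marsh".
Assembled: [[island ivory] [[cavern [orchard [marsh hawk]]] porter]].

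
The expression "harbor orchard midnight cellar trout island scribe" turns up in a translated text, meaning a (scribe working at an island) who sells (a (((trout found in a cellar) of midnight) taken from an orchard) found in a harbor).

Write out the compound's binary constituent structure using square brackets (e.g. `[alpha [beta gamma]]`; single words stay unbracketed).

Whole compound: head "scribe" (specifically "island scribe"), modifier "harbor orchard midnight cellar trout".
Within "harbor orchard midnight cellar trout", the head is "trout" (specifically "orchard midnight cellar trout") and the modifier is "harbor".
Within "orchard midnight cellar trout", the head is "trout" (specifically "midnight cellar trout") and the modifier is "orchard".
Within "midnight cellar trout", the head is "trout" (specifically "cellar trout") and the modifier is "midnight".
Within "cellar trout", the head is "trout" and the modifier is "cellar".
Within "island scribe", the head is "scribe" and the modifier is "island".
Putting it together: [[harbor [orchard [midnight [cellar trout]]]] [island scribe]].

[[harbor [orchard [midnight [cellar trout]]]] [island scribe]]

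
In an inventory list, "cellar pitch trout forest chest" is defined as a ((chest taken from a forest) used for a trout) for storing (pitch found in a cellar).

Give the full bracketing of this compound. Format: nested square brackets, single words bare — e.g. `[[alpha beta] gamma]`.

Overall it is a kind of chest (specifically "trout forest chest"); the modifier is "cellar pitch".
Inside "cellar pitch": head "pitch", modifier "cellar".
Inside "trout forest chest": head "chest" (specifically "forest chest"), modifier "trout".
Inside "forest chest": head "chest", modifier "forest".
So the structure is [[cellar pitch] [trout [forest chest]]].

[[cellar pitch] [trout [forest chest]]]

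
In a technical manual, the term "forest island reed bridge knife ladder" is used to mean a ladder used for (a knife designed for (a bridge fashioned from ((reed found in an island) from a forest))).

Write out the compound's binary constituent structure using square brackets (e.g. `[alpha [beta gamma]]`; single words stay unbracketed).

[[[[forest [island reed]] bridge] knife] ladder]

The outermost head in the paraphrase is "ladder", modified by "forest island reed bridge knife".
Inside "forest island reed bridge knife": head "knife", modifier "forest island reed bridge".
Inside "forest island reed bridge": head "bridge", modifier "forest island reed".
Inside "forest island reed": head "reed" (specifically "island reed"), modifier "forest".
Inside "island reed": head "reed", modifier "island".
Assembled: [[[[forest [island reed]] bridge] knife] ladder].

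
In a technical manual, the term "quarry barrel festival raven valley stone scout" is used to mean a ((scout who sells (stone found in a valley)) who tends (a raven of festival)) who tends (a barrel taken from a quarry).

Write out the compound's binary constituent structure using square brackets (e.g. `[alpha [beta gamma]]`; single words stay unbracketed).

At the top level: head "scout" (specifically "festival raven valley stone scout"); modifier "quarry barrel".
Inside "quarry barrel": head "barrel", modifier "quarry".
Inside "festival raven valley stone scout": head "scout" (specifically "valley stone scout"), modifier "festival raven".
Inside "festival raven": head "raven", modifier "festival".
Inside "valley stone scout": head "scout", modifier "valley stone".
Inside "valley stone": head "stone", modifier "valley".
Putting it together: [[quarry barrel] [[festival raven] [[valley stone] scout]]].

[[quarry barrel] [[festival raven] [[valley stone] scout]]]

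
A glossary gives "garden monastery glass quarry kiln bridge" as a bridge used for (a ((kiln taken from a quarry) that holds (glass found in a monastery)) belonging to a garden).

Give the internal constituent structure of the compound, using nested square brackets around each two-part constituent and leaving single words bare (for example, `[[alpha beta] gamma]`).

The outermost head in the paraphrase is "bridge", modified by "garden monastery glass quarry kiln".
Within "garden monastery glass quarry kiln", the head is "kiln" (specifically "monastery glass quarry kiln") and the modifier is "garden".
Within "monastery glass quarry kiln", the head is "kiln" (specifically "quarry kiln") and the modifier is "monastery glass".
Within "monastery glass", the head is "glass" and the modifier is "monastery".
Within "quarry kiln", the head is "kiln" and the modifier is "quarry".
So the structure is [[garden [[monastery glass] [quarry kiln]]] bridge].

[[garden [[monastery glass] [quarry kiln]]] bridge]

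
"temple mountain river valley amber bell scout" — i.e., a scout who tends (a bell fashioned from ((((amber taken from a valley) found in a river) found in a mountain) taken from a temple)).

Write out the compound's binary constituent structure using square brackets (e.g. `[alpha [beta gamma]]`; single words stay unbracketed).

[[[temple [mountain [river [valley amber]]]] bell] scout]

Whole compound: head "scout", modifier "temple mountain river valley amber bell".
Within "temple mountain river valley amber bell", the head is "bell" and the modifier is "temple mountain river valley amber".
Within "temple mountain river valley amber", the head is "amber" (specifically "mountain river valley amber") and the modifier is "temple".
Within "mountain river valley amber", the head is "amber" (specifically "river valley amber") and the modifier is "mountain".
Within "river valley amber", the head is "amber" (specifically "valley amber") and the modifier is "river".
Within "valley amber", the head is "amber" and the modifier is "valley".
So the structure is [[[temple [mountain [river [valley amber]]]] bell] scout].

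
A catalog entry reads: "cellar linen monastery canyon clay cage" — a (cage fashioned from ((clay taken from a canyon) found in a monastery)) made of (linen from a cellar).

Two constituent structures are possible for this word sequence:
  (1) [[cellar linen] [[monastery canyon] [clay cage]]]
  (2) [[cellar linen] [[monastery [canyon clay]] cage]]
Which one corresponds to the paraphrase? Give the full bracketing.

The paraphrase's head is the "cage" part ("monastery canyon clay cage"); its modifier is "cellar linen".
That top-level split, carried through the inner groups, gives [[cellar linen] [[monastery [canyon clay]] cage]].

[[cellar linen] [[monastery [canyon clay]] cage]]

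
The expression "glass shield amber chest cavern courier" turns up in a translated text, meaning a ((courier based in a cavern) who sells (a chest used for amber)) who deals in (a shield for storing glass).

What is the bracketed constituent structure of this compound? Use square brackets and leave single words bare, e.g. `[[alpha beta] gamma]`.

[[glass shield] [[amber chest] [cavern courier]]]

The outermost head in the paraphrase is "courier" (specifically "amber chest cavern courier"), modified by "glass shield".
"glass shield" → head "shield", modifier "glass".
"amber chest cavern courier" → head "courier" (specifically "cavern courier"), modifier "amber chest".
"amber chest" → head "chest", modifier "amber".
"cavern courier" → head "courier", modifier "cavern".
Putting it together: [[glass shield] [[amber chest] [cavern courier]]].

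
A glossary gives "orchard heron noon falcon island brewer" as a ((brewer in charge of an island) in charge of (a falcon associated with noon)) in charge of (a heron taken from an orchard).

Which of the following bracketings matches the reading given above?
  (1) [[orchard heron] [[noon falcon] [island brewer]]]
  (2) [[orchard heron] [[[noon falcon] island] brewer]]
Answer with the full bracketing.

[[orchard heron] [[noon falcon] [island brewer]]]

The paraphrase's head is the "brewer" part ("noon falcon island brewer"); its modifier is "orchard heron".
That top-level split, carried through the inner groups, gives [[orchard heron] [[noon falcon] [island brewer]]].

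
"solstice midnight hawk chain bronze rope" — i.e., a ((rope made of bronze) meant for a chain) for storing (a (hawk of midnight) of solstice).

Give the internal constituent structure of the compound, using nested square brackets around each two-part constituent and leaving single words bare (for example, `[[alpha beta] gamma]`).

[[solstice [midnight hawk]] [chain [bronze rope]]]

The outermost head in the paraphrase is "rope" (specifically "chain bronze rope"), modified by "solstice midnight hawk".
Within "solstice midnight hawk", the head is "hawk" (specifically "midnight hawk") and the modifier is "solstice".
Within "midnight hawk", the head is "hawk" and the modifier is "midnight".
Within "chain bronze rope", the head is "rope" (specifically "bronze rope") and the modifier is "chain".
Within "bronze rope", the head is "rope" and the modifier is "bronze".
Putting it together: [[solstice [midnight hawk]] [chain [bronze rope]]].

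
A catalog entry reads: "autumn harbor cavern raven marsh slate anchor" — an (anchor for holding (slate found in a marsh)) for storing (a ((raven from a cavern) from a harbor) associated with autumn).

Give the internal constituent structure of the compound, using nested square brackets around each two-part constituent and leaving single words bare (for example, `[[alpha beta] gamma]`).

Whole compound: head "anchor" (specifically "marsh slate anchor"), modifier "autumn harbor cavern raven".
Inside "autumn harbor cavern raven": head "raven" (specifically "harbor cavern raven"), modifier "autumn".
Inside "harbor cavern raven": head "raven" (specifically "cavern raven"), modifier "harbor".
Inside "cavern raven": head "raven", modifier "cavern".
Inside "marsh slate anchor": head "anchor", modifier "marsh slate".
Inside "marsh slate": head "slate", modifier "marsh".
Assembled: [[autumn [harbor [cavern raven]]] [[marsh slate] anchor]].

[[autumn [harbor [cavern raven]]] [[marsh slate] anchor]]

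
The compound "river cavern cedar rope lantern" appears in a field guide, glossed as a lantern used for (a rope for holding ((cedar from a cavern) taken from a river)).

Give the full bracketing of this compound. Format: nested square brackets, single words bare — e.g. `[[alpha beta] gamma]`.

[[[river [cavern cedar]] rope] lantern]

At the top level: head "lantern"; modifier "river cavern cedar rope".
"river cavern cedar rope" → head "rope", modifier "river cavern cedar".
"river cavern cedar" → head "cedar" (specifically "cavern cedar"), modifier "river".
"cavern cedar" → head "cedar", modifier "cavern".
Assembled: [[[river [cavern cedar]] rope] lantern].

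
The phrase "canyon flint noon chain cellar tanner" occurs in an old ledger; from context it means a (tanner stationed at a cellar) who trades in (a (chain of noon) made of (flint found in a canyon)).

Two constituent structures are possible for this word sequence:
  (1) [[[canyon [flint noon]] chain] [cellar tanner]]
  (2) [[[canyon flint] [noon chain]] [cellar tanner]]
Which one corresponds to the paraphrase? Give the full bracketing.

The paraphrase's head is the "tanner" part ("cellar tanner"); its modifier is "canyon flint noon chain".
That top-level split, carried through the inner groups, gives [[[canyon flint] [noon chain]] [cellar tanner]].

[[[canyon flint] [noon chain]] [cellar tanner]]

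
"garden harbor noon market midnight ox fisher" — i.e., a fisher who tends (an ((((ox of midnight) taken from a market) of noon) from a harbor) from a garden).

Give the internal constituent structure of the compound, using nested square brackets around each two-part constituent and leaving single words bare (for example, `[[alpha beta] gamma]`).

[[garden [harbor [noon [market [midnight ox]]]]] fisher]

Overall it is a kind of fisher; the modifier is "garden harbor noon market midnight ox".
Within "garden harbor noon market midnight ox", the head is "ox" (specifically "harbor noon market midnight ox") and the modifier is "garden".
Within "harbor noon market midnight ox", the head is "ox" (specifically "noon market midnight ox") and the modifier is "harbor".
Within "noon market midnight ox", the head is "ox" (specifically "market midnight ox") and the modifier is "noon".
Within "market midnight ox", the head is "ox" (specifically "midnight ox") and the modifier is "market".
Within "midnight ox", the head is "ox" and the modifier is "midnight".
So the structure is [[garden [harbor [noon [market [midnight ox]]]]] fisher].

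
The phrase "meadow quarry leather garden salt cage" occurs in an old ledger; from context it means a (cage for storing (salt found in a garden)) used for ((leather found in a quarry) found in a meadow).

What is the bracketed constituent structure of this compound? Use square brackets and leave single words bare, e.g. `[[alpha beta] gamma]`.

The outermost head in the paraphrase is "cage" (specifically "garden salt cage"), modified by "meadow quarry leather".
"meadow quarry leather" → head "leather" (specifically "quarry leather"), modifier "meadow".
"quarry leather" → head "leather", modifier "quarry".
"garden salt cage" → head "cage", modifier "garden salt".
"garden salt" → head "salt", modifier "garden".
Assembled: [[meadow [quarry leather]] [[garden salt] cage]].

[[meadow [quarry leather]] [[garden salt] cage]]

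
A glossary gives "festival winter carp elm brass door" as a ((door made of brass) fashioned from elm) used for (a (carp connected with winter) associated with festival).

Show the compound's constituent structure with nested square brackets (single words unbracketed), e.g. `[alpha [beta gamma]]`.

Overall it is a kind of door (specifically "elm brass door"); the modifier is "festival winter carp".
Within "festival winter carp", the head is "carp" (specifically "winter carp") and the modifier is "festival".
Within "winter carp", the head is "carp" and the modifier is "winter".
Within "elm brass door", the head is "door" (specifically "brass door") and the modifier is "elm".
Within "brass door", the head is "door" and the modifier is "brass".
Assembled: [[festival [winter carp]] [elm [brass door]]].

[[festival [winter carp]] [elm [brass door]]]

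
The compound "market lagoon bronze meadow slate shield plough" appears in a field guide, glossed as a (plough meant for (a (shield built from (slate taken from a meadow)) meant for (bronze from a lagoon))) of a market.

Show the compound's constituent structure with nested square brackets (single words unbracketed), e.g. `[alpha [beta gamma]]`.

The outermost head in the paraphrase is "plough" (specifically "lagoon bronze meadow slate shield plough"), modified by "market".
Within "lagoon bronze meadow slate shield plough", the head is "plough" and the modifier is "lagoon bronze meadow slate shield".
Within "lagoon bronze meadow slate shield", the head is "shield" (specifically "meadow slate shield") and the modifier is "lagoon bronze".
Within "lagoon bronze", the head is "bronze" and the modifier is "lagoon".
Within "meadow slate shield", the head is "shield" and the modifier is "meadow slate".
Within "meadow slate", the head is "slate" and the modifier is "meadow".
Assembled: [market [[[lagoon bronze] [[meadow slate] shield]] plough]].

[market [[[lagoon bronze] [[meadow slate] shield]] plough]]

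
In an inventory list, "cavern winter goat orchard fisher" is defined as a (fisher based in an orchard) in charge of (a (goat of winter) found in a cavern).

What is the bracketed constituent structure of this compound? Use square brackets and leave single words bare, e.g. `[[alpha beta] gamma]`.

Overall it is a kind of fisher (specifically "orchard fisher"); the modifier is "cavern winter goat".
Inside "cavern winter goat": head "goat" (specifically "winter goat"), modifier "cavern".
Inside "winter goat": head "goat", modifier "winter".
Inside "orchard fisher": head "fisher", modifier "orchard".
Putting it together: [[cavern [winter goat]] [orchard fisher]].

[[cavern [winter goat]] [orchard fisher]]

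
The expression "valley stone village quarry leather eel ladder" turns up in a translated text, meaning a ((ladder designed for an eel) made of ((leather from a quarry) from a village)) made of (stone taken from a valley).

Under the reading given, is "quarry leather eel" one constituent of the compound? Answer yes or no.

The top-level split is [valley stone] [village quarry leather eel ladder]; the full structure is [[valley stone] [[village [quarry leather]] [eel ladder]]].
"quarry leather eel" straddles a constituent boundary, so it is not a single unit.

no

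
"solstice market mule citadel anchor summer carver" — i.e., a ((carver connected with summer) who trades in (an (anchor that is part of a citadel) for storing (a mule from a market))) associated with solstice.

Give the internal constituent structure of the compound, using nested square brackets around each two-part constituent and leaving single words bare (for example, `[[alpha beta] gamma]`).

[solstice [[[market mule] [citadel anchor]] [summer carver]]]

Overall it is a kind of carver (specifically "market mule citadel anchor summer carver"); the modifier is "solstice".
Inside "market mule citadel anchor summer carver": head "carver" (specifically "summer carver"), modifier "market mule citadel anchor".
Inside "market mule citadel anchor": head "anchor" (specifically "citadel anchor"), modifier "market mule".
Inside "market mule": head "mule", modifier "market".
Inside "citadel anchor": head "anchor", modifier "citadel".
Inside "summer carver": head "carver", modifier "summer".
Putting it together: [solstice [[[market mule] [citadel anchor]] [summer carver]]].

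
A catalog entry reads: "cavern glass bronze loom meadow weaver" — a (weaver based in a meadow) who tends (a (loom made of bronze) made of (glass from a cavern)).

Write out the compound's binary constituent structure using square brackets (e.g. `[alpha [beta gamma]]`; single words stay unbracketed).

[[[cavern glass] [bronze loom]] [meadow weaver]]

The outermost head in the paraphrase is "weaver" (specifically "meadow weaver"), modified by "cavern glass bronze loom".
"cavern glass bronze loom" → head "loom" (specifically "bronze loom"), modifier "cavern glass".
"cavern glass" → head "glass", modifier "cavern".
"bronze loom" → head "loom", modifier "bronze".
"meadow weaver" → head "weaver", modifier "meadow".
Assembled: [[[cavern glass] [bronze loom]] [meadow weaver]].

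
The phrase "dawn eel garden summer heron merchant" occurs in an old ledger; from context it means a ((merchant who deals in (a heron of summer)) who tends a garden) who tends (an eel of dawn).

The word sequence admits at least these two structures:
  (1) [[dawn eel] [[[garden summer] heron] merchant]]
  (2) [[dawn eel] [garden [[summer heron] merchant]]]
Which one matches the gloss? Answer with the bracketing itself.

[[dawn eel] [garden [[summer heron] merchant]]]

The paraphrase's head is the "merchant" part ("garden summer heron merchant"); its modifier is "dawn eel".
That top-level split, carried through the inner groups, gives [[dawn eel] [garden [[summer heron] merchant]]].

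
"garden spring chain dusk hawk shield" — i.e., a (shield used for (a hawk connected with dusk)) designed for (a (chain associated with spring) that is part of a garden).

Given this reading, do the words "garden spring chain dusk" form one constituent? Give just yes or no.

The top-level split is [garden spring chain] [dusk hawk shield]; the full structure is [[garden [spring chain]] [[dusk hawk] shield]].
"garden spring chain dusk" straddles a constituent boundary, so it is not a single unit.

no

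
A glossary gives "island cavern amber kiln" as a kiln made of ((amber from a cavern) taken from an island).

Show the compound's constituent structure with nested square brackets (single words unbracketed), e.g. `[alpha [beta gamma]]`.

[[island [cavern amber]] kiln]

At the top level: head "kiln"; modifier "island cavern amber".
Within "island cavern amber", the head is "amber" (specifically "cavern amber") and the modifier is "island".
Within "cavern amber", the head is "amber" and the modifier is "cavern".
So the structure is [[island [cavern amber]] kiln].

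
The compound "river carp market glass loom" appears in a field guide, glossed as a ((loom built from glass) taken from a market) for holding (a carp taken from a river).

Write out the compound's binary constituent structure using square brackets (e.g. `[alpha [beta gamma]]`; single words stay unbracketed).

[[river carp] [market [glass loom]]]

Whole compound: head "loom" (specifically "market glass loom"), modifier "river carp".
"river carp" → head "carp", modifier "river".
"market glass loom" → head "loom" (specifically "glass loom"), modifier "market".
"glass loom" → head "loom", modifier "glass".
Putting it together: [[river carp] [market [glass loom]]].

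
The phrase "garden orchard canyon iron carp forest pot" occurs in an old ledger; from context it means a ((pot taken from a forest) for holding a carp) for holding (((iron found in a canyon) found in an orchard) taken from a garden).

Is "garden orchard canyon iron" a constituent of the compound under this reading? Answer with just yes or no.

The paraphrase groups the words so that "garden orchard canyon iron" is one unit: it corresponds to a single parenthesized sub-phrase.
The full structure is [[garden [orchard [canyon iron]]] [carp [forest pot]]], in which [garden orchard canyon iron] is a constituent.

yes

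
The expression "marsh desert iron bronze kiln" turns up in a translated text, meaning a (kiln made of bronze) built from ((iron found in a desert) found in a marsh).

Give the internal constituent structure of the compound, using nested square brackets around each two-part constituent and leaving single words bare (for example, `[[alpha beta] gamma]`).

[[marsh [desert iron]] [bronze kiln]]

At the top level: head "kiln" (specifically "bronze kiln"); modifier "marsh desert iron".
"marsh desert iron" → head "iron" (specifically "desert iron"), modifier "marsh".
"desert iron" → head "iron", modifier "desert".
"bronze kiln" → head "kiln", modifier "bronze".
Assembled: [[marsh [desert iron]] [bronze kiln]].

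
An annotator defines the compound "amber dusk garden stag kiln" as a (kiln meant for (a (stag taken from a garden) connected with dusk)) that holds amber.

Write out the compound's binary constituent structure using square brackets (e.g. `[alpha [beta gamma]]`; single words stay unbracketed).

[amber [[dusk [garden stag]] kiln]]

The outermost head in the paraphrase is "kiln" (specifically "dusk garden stag kiln"), modified by "amber".
Inside "dusk garden stag kiln": head "kiln", modifier "dusk garden stag".
Inside "dusk garden stag": head "stag" (specifically "garden stag"), modifier "dusk".
Inside "garden stag": head "stag", modifier "garden".
Putting it together: [amber [[dusk [garden stag]] kiln]].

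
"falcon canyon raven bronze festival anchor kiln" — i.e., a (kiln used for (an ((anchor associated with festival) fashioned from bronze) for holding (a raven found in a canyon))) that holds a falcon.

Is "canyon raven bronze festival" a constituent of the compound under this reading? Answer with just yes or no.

The top-level split is [falcon] [canyon raven bronze festival anchor kiln]; the full structure is [falcon [[[canyon raven] [bronze [festival anchor]]] kiln]].
"canyon raven bronze festival" straddles a constituent boundary, so it is not a single unit.

no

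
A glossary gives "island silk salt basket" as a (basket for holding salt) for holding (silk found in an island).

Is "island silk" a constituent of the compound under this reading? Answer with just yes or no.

The paraphrase groups the words so that "island silk" is one unit: it corresponds to a single parenthesized sub-phrase.
The full structure is [[island silk] [salt basket]], in which [island silk] is a constituent.

yes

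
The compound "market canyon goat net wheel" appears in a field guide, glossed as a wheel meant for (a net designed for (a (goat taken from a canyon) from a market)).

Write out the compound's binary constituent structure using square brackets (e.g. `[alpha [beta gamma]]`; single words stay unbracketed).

[[[market [canyon goat]] net] wheel]

Overall it is a kind of wheel; the modifier is "market canyon goat net".
Within "market canyon goat net", the head is "net" and the modifier is "market canyon goat".
Within "market canyon goat", the head is "goat" (specifically "canyon goat") and the modifier is "market".
Within "canyon goat", the head is "goat" and the modifier is "canyon".
So the structure is [[[market [canyon goat]] net] wheel].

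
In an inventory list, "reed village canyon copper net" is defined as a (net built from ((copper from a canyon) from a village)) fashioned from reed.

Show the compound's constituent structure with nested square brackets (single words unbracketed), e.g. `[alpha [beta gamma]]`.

Whole compound: head "net" (specifically "village canyon copper net"), modifier "reed".
Within "village canyon copper net", the head is "net" and the modifier is "village canyon copper".
Within "village canyon copper", the head is "copper" (specifically "canyon copper") and the modifier is "village".
Within "canyon copper", the head is "copper" and the modifier is "canyon".
Assembled: [reed [[village [canyon copper]] net]].

[reed [[village [canyon copper]] net]]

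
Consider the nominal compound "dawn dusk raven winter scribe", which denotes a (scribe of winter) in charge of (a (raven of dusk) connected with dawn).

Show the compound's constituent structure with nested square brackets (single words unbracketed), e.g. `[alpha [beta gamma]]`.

[[dawn [dusk raven]] [winter scribe]]

The outermost head in the paraphrase is "scribe" (specifically "winter scribe"), modified by "dawn dusk raven".
Inside "dawn dusk raven": head "raven" (specifically "dusk raven"), modifier "dawn".
Inside "dusk raven": head "raven", modifier "dusk".
Inside "winter scribe": head "scribe", modifier "winter".
So the structure is [[dawn [dusk raven]] [winter scribe]].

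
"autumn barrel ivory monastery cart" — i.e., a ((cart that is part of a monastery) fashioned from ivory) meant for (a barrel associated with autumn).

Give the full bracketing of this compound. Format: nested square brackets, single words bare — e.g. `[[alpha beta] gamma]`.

[[autumn barrel] [ivory [monastery cart]]]

The outermost head in the paraphrase is "cart" (specifically "ivory monastery cart"), modified by "autumn barrel".
Within "autumn barrel", the head is "barrel" and the modifier is "autumn".
Within "ivory monastery cart", the head is "cart" (specifically "monastery cart") and the modifier is "ivory".
Within "monastery cart", the head is "cart" and the modifier is "monastery".
Putting it together: [[autumn barrel] [ivory [monastery cart]]].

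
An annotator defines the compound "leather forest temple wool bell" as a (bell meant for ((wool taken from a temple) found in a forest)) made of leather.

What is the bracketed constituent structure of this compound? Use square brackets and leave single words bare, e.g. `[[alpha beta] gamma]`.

[leather [[forest [temple wool]] bell]]

Overall it is a kind of bell (specifically "forest temple wool bell"); the modifier is "leather".
"forest temple wool bell" → head "bell", modifier "forest temple wool".
"forest temple wool" → head "wool" (specifically "temple wool"), modifier "forest".
"temple wool" → head "wool", modifier "temple".
Assembled: [leather [[forest [temple wool]] bell]].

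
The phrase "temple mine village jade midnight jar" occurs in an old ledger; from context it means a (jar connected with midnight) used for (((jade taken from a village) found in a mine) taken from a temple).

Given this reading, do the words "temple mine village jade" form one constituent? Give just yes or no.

The paraphrase groups the words so that "temple mine village jade" is one unit: it corresponds to a single parenthesized sub-phrase.
The full structure is [[temple [mine [village jade]]] [midnight jar]], in which [temple mine village jade] is a constituent.

yes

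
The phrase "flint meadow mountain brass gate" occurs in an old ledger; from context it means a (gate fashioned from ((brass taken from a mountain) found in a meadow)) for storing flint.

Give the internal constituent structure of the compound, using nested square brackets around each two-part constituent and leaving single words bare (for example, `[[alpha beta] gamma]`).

The outermost head in the paraphrase is "gate" (specifically "meadow mountain brass gate"), modified by "flint".
Inside "meadow mountain brass gate": head "gate", modifier "meadow mountain brass".
Inside "meadow mountain brass": head "brass" (specifically "mountain brass"), modifier "meadow".
Inside "mountain brass": head "brass", modifier "mountain".
So the structure is [flint [[meadow [mountain brass]] gate]].

[flint [[meadow [mountain brass]] gate]]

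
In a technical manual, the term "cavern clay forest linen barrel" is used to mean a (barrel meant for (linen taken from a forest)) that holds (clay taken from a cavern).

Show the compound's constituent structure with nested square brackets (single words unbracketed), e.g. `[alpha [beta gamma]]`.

The outermost head in the paraphrase is "barrel" (specifically "forest linen barrel"), modified by "cavern clay".
"cavern clay" → head "clay", modifier "cavern".
"forest linen barrel" → head "barrel", modifier "forest linen".
"forest linen" → head "linen", modifier "forest".
Putting it together: [[cavern clay] [[forest linen] barrel]].

[[cavern clay] [[forest linen] barrel]]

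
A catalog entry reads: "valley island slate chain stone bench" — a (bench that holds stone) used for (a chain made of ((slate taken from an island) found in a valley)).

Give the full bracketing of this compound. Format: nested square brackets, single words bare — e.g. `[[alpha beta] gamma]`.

[[[valley [island slate]] chain] [stone bench]]

The outermost head in the paraphrase is "bench" (specifically "stone bench"), modified by "valley island slate chain".
"valley island slate chain" → head "chain", modifier "valley island slate".
"valley island slate" → head "slate" (specifically "island slate"), modifier "valley".
"island slate" → head "slate", modifier "island".
"stone bench" → head "bench", modifier "stone".
So the structure is [[[valley [island slate]] chain] [stone bench]].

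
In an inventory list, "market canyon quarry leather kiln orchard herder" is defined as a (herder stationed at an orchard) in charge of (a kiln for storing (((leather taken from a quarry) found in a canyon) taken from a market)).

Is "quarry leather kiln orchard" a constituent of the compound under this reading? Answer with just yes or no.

no

The top-level split is [market canyon quarry leather kiln] [orchard herder]; the full structure is [[[market [canyon [quarry leather]]] kiln] [orchard herder]].
"quarry leather kiln orchard" straddles a constituent boundary, so it is not a single unit.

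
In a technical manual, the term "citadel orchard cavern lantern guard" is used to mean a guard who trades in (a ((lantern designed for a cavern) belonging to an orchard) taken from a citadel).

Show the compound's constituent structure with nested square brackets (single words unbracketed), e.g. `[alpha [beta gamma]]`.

[[citadel [orchard [cavern lantern]]] guard]

Overall it is a kind of guard; the modifier is "citadel orchard cavern lantern".
Inside "citadel orchard cavern lantern": head "lantern" (specifically "orchard cavern lantern"), modifier "citadel".
Inside "orchard cavern lantern": head "lantern" (specifically "cavern lantern"), modifier "orchard".
Inside "cavern lantern": head "lantern", modifier "cavern".
So the structure is [[citadel [orchard [cavern lantern]]] guard].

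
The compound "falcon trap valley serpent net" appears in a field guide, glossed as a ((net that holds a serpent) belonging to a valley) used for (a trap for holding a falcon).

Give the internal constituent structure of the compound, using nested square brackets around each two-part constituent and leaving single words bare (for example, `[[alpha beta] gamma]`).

[[falcon trap] [valley [serpent net]]]

Overall it is a kind of net (specifically "valley serpent net"); the modifier is "falcon trap".
Within "falcon trap", the head is "trap" and the modifier is "falcon".
Within "valley serpent net", the head is "net" (specifically "serpent net") and the modifier is "valley".
Within "serpent net", the head is "net" and the modifier is "serpent".
Putting it together: [[falcon trap] [valley [serpent net]]].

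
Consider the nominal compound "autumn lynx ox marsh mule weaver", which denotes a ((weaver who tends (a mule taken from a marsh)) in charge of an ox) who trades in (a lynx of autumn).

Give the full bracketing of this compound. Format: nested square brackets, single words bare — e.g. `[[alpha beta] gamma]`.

Overall it is a kind of weaver (specifically "ox marsh mule weaver"); the modifier is "autumn lynx".
Inside "autumn lynx": head "lynx", modifier "autumn".
Inside "ox marsh mule weaver": head "weaver" (specifically "marsh mule weaver"), modifier "ox".
Inside "marsh mule weaver": head "weaver", modifier "marsh mule".
Inside "marsh mule": head "mule", modifier "marsh".
So the structure is [[autumn lynx] [ox [[marsh mule] weaver]]].

[[autumn lynx] [ox [[marsh mule] weaver]]]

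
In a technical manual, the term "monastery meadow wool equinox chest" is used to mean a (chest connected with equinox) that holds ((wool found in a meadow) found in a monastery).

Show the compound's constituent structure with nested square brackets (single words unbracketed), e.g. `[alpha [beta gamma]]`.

The outermost head in the paraphrase is "chest" (specifically "equinox chest"), modified by "monastery meadow wool".
Within "monastery meadow wool", the head is "wool" (specifically "meadow wool") and the modifier is "monastery".
Within "meadow wool", the head is "wool" and the modifier is "meadow".
Within "equinox chest", the head is "chest" and the modifier is "equinox".
Putting it together: [[monastery [meadow wool]] [equinox chest]].

[[monastery [meadow wool]] [equinox chest]]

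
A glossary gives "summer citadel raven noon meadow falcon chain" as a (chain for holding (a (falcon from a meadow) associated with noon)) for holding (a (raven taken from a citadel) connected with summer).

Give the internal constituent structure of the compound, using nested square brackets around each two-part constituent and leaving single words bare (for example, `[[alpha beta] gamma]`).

[[summer [citadel raven]] [[noon [meadow falcon]] chain]]

The outermost head in the paraphrase is "chain" (specifically "noon meadow falcon chain"), modified by "summer citadel raven".
"summer citadel raven" → head "raven" (specifically "citadel raven"), modifier "summer".
"citadel raven" → head "raven", modifier "citadel".
"noon meadow falcon chain" → head "chain", modifier "noon meadow falcon".
"noon meadow falcon" → head "falcon" (specifically "meadow falcon"), modifier "noon".
"meadow falcon" → head "falcon", modifier "meadow".
Assembled: [[summer [citadel raven]] [[noon [meadow falcon]] chain]].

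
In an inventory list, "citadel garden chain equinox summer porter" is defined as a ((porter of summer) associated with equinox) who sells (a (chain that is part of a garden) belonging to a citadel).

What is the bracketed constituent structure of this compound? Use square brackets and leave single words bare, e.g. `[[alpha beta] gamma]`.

Overall it is a kind of porter (specifically "equinox summer porter"); the modifier is "citadel garden chain".
Within "citadel garden chain", the head is "chain" (specifically "garden chain") and the modifier is "citadel".
Within "garden chain", the head is "chain" and the modifier is "garden".
Within "equinox summer porter", the head is "porter" (specifically "summer porter") and the modifier is "equinox".
Within "summer porter", the head is "porter" and the modifier is "summer".
Putting it together: [[citadel [garden chain]] [equinox [summer porter]]].

[[citadel [garden chain]] [equinox [summer porter]]]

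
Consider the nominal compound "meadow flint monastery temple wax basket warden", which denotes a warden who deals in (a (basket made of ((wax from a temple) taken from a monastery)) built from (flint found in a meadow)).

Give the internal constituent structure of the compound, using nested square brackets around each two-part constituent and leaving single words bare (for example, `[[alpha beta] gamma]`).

[[[meadow flint] [[monastery [temple wax]] basket]] warden]

Overall it is a kind of warden; the modifier is "meadow flint monastery temple wax basket".
Inside "meadow flint monastery temple wax basket": head "basket" (specifically "monastery temple wax basket"), modifier "meadow flint".
Inside "meadow flint": head "flint", modifier "meadow".
Inside "monastery temple wax basket": head "basket", modifier "monastery temple wax".
Inside "monastery temple wax": head "wax" (specifically "temple wax"), modifier "monastery".
Inside "temple wax": head "wax", modifier "temple".
So the structure is [[[meadow flint] [[monastery [temple wax]] basket]] warden].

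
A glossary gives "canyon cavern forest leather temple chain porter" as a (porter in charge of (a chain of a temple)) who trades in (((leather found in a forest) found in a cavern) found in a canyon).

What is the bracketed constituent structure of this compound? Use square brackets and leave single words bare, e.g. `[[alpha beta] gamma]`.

The outermost head in the paraphrase is "porter" (specifically "temple chain porter"), modified by "canyon cavern forest leather".
"canyon cavern forest leather" → head "leather" (specifically "cavern forest leather"), modifier "canyon".
"cavern forest leather" → head "leather" (specifically "forest leather"), modifier "cavern".
"forest leather" → head "leather", modifier "forest".
"temple chain porter" → head "porter", modifier "temple chain".
"temple chain" → head "chain", modifier "temple".
Assembled: [[canyon [cavern [forest leather]]] [[temple chain] porter]].

[[canyon [cavern [forest leather]]] [[temple chain] porter]]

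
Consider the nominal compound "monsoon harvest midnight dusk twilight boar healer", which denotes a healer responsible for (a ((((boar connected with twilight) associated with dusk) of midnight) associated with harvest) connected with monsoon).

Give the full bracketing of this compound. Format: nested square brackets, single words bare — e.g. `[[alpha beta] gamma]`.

The outermost head in the paraphrase is "healer", modified by "monsoon harvest midnight dusk twilight boar".
"monsoon harvest midnight dusk twilight boar" → head "boar" (specifically "harvest midnight dusk twilight boar"), modifier "monsoon".
"harvest midnight dusk twilight boar" → head "boar" (specifically "midnight dusk twilight boar"), modifier "harvest".
"midnight dusk twilight boar" → head "boar" (specifically "dusk twilight boar"), modifier "midnight".
"dusk twilight boar" → head "boar" (specifically "twilight boar"), modifier "dusk".
"twilight boar" → head "boar", modifier "twilight".
So the structure is [[monsoon [harvest [midnight [dusk [twilight boar]]]]] healer].

[[monsoon [harvest [midnight [dusk [twilight boar]]]]] healer]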